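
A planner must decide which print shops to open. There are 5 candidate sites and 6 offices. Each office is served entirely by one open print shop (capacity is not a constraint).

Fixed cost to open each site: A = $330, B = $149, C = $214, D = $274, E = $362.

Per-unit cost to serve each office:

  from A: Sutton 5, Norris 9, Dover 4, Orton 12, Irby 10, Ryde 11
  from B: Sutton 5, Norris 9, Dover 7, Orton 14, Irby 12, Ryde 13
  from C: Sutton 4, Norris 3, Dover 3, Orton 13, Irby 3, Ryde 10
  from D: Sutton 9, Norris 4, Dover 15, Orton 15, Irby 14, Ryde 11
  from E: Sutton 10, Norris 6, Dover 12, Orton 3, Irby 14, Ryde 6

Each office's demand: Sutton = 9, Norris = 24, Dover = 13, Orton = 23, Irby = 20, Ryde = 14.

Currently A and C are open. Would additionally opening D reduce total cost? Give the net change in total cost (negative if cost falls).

No — net change +274 (cost rises by 274).

Current service cost with {A, C}: 623.
Adding D: each office re-picks its cheapest; new service cost 623, saving 0.
Extra fixed cost: 274. Net change = 274 − 0 = 274.
(Totals: 1167 → 1441.)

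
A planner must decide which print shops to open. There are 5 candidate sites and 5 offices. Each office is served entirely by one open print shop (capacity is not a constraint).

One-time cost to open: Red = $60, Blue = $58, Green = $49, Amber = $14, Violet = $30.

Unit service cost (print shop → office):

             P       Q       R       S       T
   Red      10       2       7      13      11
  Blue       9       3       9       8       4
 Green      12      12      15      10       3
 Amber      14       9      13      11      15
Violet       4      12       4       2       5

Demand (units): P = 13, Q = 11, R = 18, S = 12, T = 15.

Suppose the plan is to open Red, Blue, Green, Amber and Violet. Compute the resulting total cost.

Total cost: 426

Each office is assigned to its cheapest site among the open ones.
{Red, Blue, Green, Amber, Violet}: P→Violet 4·13=52, Q→Red 2·11=22, R→Violet 4·18=72, S→Violet 2·12=24, T→Green 3·15=45. Service 215; fixed 211; total 426.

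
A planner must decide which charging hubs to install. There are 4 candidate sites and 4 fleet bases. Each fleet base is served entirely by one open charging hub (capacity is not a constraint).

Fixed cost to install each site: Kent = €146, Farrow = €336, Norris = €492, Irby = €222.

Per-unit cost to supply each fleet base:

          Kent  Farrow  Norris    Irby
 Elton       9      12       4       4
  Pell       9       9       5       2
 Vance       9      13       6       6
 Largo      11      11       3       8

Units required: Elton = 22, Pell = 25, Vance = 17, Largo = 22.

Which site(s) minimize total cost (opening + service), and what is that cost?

Open Irby only; minimum total cost 638.

For any fixed open set, each fleet base goes to its cheapest open site; total = fixed + service.
{Irby}: Elton→Irby 4·22=88, Pell→Irby 2·25=50, Vance→Irby 6·17=102, Largo→Irby 8·22=176. Service 416; fixed 222; total 638.
{Kent, Irby}: Elton→Irby 4·22=88, Pell→Irby 2·25=50, Vance→Irby 6·17=102, Largo→Irby 8·22=176. Service 416; fixed 368; total 784.
{Norris}: Elton→Norris 4·22=88, Pell→Norris 5·25=125, Vance→Norris 6·17=102, Largo→Norris 3·22=66. Service 381; fixed 492; total 873.
{Kent, Farrow, Norris, Irby}: service 306 + fixed 1196 = 1502
No other subset beats 638.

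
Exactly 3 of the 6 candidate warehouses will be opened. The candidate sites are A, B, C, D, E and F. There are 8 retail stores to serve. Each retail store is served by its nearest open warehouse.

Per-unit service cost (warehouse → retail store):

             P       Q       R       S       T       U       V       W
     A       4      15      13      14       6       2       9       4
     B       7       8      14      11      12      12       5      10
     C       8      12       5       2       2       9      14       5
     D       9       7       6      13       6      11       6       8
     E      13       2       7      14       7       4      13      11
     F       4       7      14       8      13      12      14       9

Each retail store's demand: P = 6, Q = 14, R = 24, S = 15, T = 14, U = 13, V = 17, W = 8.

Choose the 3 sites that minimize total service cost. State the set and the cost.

With exactly 3 open, each retail store uses its cheapest among the chosen.
{B, C, E}: P→B 7·6=42, Q→E 2·14=28, R→C 5·24=120, S→C 2·15=30, T→C 2·14=28, U→E 4·13=52, V→B 5·17=85, W→C 5·8=40. Service cost 425.
{A, C, E}: service cost 441
{C, D, E}: service cost 448
Among all 20 size-3 choices, {B, C, E} is lowest.

Choose B, C and E; total service cost 425.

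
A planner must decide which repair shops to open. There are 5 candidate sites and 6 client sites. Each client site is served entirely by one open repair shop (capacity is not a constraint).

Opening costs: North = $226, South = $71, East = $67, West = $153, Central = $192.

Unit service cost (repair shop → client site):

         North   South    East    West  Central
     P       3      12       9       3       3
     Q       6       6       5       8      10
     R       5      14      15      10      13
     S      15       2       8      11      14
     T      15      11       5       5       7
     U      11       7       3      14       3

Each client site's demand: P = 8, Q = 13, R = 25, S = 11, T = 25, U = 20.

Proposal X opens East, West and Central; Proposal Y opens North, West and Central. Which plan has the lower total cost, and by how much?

Proposal X: {East, West, Central}: P→West 3·8=24, Q→East 5·13=65, R→West 10·25=250, S→East 8·11=88, T→East 5·25=125, U→East 3·20=60. Service 612; fixed 412; total 1024.
Proposal Y: {North, West, Central}: P→North 3·8=24, Q→North 6·13=78, R→North 5·25=125, S→West 11·11=121, T→West 5·25=125, U→Central 3·20=60. Service 533; fixed 571; total 1104.
Difference: |1024 − 1104| = 80.

Proposal X is cheaper by 80.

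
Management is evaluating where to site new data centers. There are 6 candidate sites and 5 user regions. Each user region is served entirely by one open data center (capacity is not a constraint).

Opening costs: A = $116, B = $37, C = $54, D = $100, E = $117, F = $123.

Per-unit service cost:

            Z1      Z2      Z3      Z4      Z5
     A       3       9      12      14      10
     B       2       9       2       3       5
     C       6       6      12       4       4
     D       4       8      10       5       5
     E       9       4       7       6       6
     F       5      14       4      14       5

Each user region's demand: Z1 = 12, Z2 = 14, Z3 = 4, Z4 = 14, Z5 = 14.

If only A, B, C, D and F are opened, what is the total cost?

Total cost: 644

Each user region is assigned to its cheapest site among the open ones.
{A, B, C, D, F}: Z1→B 2·12=24, Z2→C 6·14=84, Z3→B 2·4=8, Z4→B 3·14=42, Z5→C 4·14=56. Service 214; fixed 430; total 644.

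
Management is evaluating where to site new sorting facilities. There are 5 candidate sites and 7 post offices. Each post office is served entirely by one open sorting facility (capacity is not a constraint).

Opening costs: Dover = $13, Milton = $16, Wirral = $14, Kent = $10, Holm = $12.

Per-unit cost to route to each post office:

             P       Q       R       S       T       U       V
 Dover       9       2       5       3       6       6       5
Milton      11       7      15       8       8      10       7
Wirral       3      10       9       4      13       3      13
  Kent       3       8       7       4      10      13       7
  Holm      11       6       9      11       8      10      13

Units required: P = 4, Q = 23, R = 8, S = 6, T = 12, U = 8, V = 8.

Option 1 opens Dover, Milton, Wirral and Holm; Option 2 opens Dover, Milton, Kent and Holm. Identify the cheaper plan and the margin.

Option 1: {Dover, Milton, Wirral, Holm}: P→Wirral 3·4=12, Q→Dover 2·23=46, R→Dover 5·8=40, S→Dover 3·6=18, T→Dover 6·12=72, U→Wirral 3·8=24, V→Dover 5·8=40. Service 252; fixed 55; total 307.
Option 2: {Dover, Milton, Kent, Holm}: P→Kent 3·4=12, Q→Dover 2·23=46, R→Dover 5·8=40, S→Dover 3·6=18, T→Dover 6·12=72, U→Dover 6·8=48, V→Dover 5·8=40. Service 276; fixed 51; total 327.
Difference: |307 − 327| = 20.

Option 1 is cheaper by 20.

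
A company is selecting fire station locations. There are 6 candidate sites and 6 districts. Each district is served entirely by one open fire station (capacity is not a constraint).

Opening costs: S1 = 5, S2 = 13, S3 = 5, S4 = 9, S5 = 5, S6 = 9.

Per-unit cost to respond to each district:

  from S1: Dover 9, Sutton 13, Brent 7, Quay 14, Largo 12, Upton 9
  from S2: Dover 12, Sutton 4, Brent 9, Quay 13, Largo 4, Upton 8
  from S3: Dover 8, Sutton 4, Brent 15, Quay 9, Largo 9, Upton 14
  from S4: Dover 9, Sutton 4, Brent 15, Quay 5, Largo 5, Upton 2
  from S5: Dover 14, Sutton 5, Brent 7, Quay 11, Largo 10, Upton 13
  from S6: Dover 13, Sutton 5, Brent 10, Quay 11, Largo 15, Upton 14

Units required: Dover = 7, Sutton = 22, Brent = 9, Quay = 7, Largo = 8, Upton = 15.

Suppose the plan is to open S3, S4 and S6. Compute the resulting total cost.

Each district is assigned to its cheapest site among the open ones.
{S3, S4, S6}: Dover→S3 8·7=56, Sutton→S3 4·22=88, Brent→S6 10·9=90, Quay→S4 5·7=35, Largo→S4 5·8=40, Upton→S4 2·15=30. Service 339; fixed 23; total 362.

Total cost: 362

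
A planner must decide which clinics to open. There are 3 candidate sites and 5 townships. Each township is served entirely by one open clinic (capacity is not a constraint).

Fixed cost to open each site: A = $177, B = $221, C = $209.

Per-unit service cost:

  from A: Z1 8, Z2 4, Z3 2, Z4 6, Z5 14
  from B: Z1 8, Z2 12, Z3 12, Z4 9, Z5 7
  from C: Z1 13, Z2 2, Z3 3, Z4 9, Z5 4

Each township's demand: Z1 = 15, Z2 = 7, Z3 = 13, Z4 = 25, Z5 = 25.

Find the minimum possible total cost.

For any fixed open set, each township goes to its cheapest open site; total = fixed + service.
{C}: Z1→C 13·15=195, Z2→C 2·7=14, Z3→C 3·13=39, Z4→C 9·25=225, Z5→C 4·25=100. Service 573; fixed 209; total 782.
{A, C}: Z1→A 8·15=120, Z2→C 2·7=14, Z3→A 2·13=26, Z4→A 6·25=150, Z5→C 4·25=100. Service 410; fixed 386; total 796.
{A}: service 674 + fixed 177 = 851
{A, B, C}: service 410 + fixed 607 = 1017
(All 7 nonempty subsets were checked; C only is lowest.)

Minimum total cost: 782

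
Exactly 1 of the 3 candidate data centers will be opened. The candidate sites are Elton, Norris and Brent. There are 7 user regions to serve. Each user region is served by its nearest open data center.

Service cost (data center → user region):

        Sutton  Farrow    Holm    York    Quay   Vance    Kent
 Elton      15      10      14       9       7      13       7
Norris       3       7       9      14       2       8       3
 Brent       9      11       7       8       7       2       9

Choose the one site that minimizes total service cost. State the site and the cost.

Choose Norris only; total service cost 46.

With exactly 1 open, each user region uses its cheapest among the chosen.
{Norris}: Sutton→Norris 3, Farrow→Norris 7, Holm→Norris 9, York→Norris 14, Quay→Norris 2, Vance→Norris 8, Kent→Norris 3. Service cost 46.
{Brent}: service cost 53
{Elton}: service cost 75
Among all 3 size-1 choices, {Norris} is lowest.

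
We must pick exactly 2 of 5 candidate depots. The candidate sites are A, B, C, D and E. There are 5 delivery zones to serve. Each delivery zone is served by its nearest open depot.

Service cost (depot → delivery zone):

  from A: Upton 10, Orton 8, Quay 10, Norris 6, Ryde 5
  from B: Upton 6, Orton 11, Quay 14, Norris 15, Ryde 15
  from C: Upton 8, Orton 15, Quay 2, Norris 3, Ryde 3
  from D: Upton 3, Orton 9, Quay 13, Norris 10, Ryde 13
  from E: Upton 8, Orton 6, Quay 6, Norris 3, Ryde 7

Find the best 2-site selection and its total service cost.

With exactly 2 open, each delivery zone uses its cheapest among the chosen.
{C, D}: Upton→D 3, Orton→D 9, Quay→C 2, Norris→C 3, Ryde→C 3. Service cost 20.
{C, E}: service cost 22
{A, C}: service cost 24
Among all 10 size-2 choices, {C, D} is lowest.

Choose C and D; total service cost 20.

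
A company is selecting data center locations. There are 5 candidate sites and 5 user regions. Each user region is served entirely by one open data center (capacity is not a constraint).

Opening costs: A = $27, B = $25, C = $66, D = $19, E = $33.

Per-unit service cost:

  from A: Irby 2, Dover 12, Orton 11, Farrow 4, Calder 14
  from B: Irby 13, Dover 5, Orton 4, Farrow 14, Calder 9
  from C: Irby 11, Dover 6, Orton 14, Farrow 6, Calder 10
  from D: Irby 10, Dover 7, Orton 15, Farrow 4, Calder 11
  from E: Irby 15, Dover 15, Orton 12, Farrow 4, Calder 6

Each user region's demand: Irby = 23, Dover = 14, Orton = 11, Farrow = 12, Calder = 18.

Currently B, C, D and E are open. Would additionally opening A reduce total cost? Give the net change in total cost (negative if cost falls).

Yes — net change −157 (cost falls by 157).

Current service cost with {B, C, D, E}: 500.
Adding A: each user region re-picks its cheapest; new service cost 316, saving 184.
Extra fixed cost: 27. Net change = 27 − 184 = -157.
(Totals: 643 → 486.)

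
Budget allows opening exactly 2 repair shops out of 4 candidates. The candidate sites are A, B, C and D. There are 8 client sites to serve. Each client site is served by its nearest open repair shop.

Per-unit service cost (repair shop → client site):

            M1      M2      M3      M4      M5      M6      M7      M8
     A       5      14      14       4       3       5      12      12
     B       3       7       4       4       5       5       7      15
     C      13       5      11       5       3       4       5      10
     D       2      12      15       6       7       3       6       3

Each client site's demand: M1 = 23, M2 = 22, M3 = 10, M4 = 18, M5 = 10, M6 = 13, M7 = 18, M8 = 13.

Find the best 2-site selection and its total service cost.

Choose B and D; total service cost 548.

With exactly 2 open, each client site uses its cheapest among the chosen.
{B, D}: M1→D 2·23=46, M2→B 7·22=154, M3→B 4·10=40, M4→B 4·18=72, M5→B 5·10=50, M6→D 3·13=39, M7→D 6·18=108, M8→D 3·13=39. Service cost 548.
{C, D}: service cost 554
{B, C}: service cost 593
Among all 6 size-2 choices, {B, D} is lowest.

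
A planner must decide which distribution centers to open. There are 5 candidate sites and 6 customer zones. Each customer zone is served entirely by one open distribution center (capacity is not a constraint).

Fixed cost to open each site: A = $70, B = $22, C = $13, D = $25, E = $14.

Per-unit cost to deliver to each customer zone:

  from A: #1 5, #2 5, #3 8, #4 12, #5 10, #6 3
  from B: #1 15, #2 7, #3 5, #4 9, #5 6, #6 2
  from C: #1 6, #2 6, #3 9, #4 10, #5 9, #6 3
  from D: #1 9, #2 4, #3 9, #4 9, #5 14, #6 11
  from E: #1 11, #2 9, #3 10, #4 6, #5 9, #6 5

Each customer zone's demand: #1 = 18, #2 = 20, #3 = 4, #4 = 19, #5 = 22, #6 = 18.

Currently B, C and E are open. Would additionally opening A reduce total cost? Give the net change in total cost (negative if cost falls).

No — net change +32 (cost rises by 32).

Current service cost with {B, C, E}: 530.
Adding A: each customer zone re-picks its cheapest; new service cost 492, saving 38.
Extra fixed cost: 70. Net change = 70 − 38 = 32.
(Totals: 579 → 611.)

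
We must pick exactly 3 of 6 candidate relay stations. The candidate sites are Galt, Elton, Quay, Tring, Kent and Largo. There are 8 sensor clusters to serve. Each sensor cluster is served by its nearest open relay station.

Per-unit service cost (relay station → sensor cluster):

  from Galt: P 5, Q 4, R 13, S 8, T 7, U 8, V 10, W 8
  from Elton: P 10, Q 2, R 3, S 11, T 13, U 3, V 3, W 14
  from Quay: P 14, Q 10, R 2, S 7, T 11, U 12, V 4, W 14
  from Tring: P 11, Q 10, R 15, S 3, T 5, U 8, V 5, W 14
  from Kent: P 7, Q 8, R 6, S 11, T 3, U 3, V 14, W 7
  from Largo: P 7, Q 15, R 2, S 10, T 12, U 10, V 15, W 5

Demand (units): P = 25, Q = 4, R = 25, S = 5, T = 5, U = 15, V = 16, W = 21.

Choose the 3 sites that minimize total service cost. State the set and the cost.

Choose Galt, Elton and Largo; total service cost 456.

With exactly 3 open, each sensor cluster uses its cheapest among the chosen.
{Galt, Elton, Largo}: P→Galt 5·25=125, Q→Elton 2·4=8, R→Largo 2·25=50, S→Galt 8·5=40, T→Galt 7·5=35, U→Elton 3·15=45, V→Elton 3·16=48, W→Largo 5·21=105. Service cost 456.
{Elton, Tring, Largo}: service cost 471
{Elton, Kent, Largo}: service cost 496
Among all 20 size-3 choices, {Galt, Elton, Largo} is lowest.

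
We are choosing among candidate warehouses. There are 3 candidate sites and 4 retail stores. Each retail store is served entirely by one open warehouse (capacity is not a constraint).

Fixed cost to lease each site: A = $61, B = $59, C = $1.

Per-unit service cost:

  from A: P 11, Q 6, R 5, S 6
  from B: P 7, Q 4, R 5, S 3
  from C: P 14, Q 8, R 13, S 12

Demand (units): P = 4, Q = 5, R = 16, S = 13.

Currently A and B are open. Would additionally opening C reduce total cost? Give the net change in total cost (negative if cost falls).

No — net change +1 (cost rises by 1).

Current service cost with {A, B}: 167.
Adding C: each retail store re-picks its cheapest; new service cost 167, saving 0.
Extra fixed cost: 1. Net change = 1 − 0 = 1.
(Totals: 287 → 288.)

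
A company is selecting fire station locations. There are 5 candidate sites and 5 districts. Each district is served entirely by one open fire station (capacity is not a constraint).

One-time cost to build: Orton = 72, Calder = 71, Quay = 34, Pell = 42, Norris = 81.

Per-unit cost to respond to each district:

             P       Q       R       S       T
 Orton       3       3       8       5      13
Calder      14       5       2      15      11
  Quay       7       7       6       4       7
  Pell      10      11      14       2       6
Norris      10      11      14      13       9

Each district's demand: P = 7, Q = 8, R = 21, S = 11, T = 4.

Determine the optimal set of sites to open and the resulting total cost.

For any fixed open set, each district goes to its cheapest open site; total = fixed + service.
{Calder, Quay}: P→Quay 7·7=49, Q→Calder 5·8=40, R→Calder 2·21=42, S→Quay 4·11=44, T→Quay 7·4=28. Service 203; fixed 105; total 308.
{Calder, Pell}: service 198 + fixed 113 = 311
{Orton, Calder, Pell}: P→Orton 3·7=21, Q→Orton 3·8=24, R→Calder 2·21=42, S→Pell 2·11=22, T→Pell 6·4=24. Service 133; fixed 185; total 318.
{Orton, Calder, Quay, Pell, Norris}: P→Orton 3·7=21, Q→Orton 3·8=24, R→Calder 2·21=42, S→Pell 2·11=22, T→Pell 6·4=24. Service 133; fixed 300; total 433.
No other subset beats 308.

Open Calder and Quay; minimum total cost 308.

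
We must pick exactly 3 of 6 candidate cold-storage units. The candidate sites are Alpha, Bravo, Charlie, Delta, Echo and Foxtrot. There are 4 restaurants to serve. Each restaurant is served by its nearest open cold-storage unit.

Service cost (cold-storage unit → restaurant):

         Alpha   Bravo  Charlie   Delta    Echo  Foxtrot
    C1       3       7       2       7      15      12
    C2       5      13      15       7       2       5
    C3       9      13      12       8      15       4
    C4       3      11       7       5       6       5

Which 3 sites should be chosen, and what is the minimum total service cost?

Choose Alpha, Echo and Foxtrot; total service cost 12.

With exactly 3 open, each restaurant uses its cheapest among the chosen.
{Alpha, Echo, Foxtrot}: C1→Alpha 3, C2→Echo 2, C3→Foxtrot 4, C4→Alpha 3. Service cost 12.
{Charlie, Echo, Foxtrot}: service cost 13
{Alpha, Charlie, Foxtrot}: service cost 14
Among all 20 size-3 choices, {Alpha, Echo, Foxtrot} is lowest.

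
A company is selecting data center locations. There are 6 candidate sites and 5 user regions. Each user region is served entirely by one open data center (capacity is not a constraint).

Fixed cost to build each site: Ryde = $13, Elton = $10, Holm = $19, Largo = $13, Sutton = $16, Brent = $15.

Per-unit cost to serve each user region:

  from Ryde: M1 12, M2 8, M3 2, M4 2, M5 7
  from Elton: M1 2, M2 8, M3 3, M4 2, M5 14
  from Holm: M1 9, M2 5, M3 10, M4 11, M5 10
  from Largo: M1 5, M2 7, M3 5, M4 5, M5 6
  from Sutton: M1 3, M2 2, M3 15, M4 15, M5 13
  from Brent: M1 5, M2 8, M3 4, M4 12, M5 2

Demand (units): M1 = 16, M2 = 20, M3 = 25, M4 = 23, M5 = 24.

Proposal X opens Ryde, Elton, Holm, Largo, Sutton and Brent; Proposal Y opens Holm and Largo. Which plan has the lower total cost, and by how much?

Proposal X is cheaper by 294.

Proposal X: {Ryde, Elton, Holm, Largo, Sutton, Brent}: M1→Elton 2·16=32, M2→Sutton 2·20=40, M3→Ryde 2·25=50, M4→Ryde 2·23=46, M5→Brent 2·24=48. Service 216; fixed 86; total 302.
Proposal Y: {Holm, Largo}: M1→Largo 5·16=80, M2→Holm 5·20=100, M3→Largo 5·25=125, M4→Largo 5·23=115, M5→Largo 6·24=144. Service 564; fixed 32; total 596.
Difference: |302 − 596| = 294.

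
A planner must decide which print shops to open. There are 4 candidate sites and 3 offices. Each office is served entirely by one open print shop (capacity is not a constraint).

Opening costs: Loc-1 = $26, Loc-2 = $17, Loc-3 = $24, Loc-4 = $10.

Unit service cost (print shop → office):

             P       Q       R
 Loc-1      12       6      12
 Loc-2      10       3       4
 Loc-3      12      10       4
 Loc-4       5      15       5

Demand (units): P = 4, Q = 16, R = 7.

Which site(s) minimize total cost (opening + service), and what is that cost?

Open Loc-2 and Loc-4; minimum total cost 123.

For any fixed open set, each office goes to its cheapest open site; total = fixed + service.
{Loc-2, Loc-4}: P→Loc-4 5·4=20, Q→Loc-2 3·16=48, R→Loc-2 4·7=28. Service 96; fixed 27; total 123.
{Loc-2}: service 116 + fixed 17 = 133
{Loc-2, Loc-3, Loc-4}: service 96 + fixed 51 = 147
{Loc-1, Loc-2, Loc-3, Loc-4}: P→Loc-4 5·4=20, Q→Loc-2 3·16=48, R→Loc-2 4·7=28. Service 96; fixed 77; total 173.
No other subset beats 123.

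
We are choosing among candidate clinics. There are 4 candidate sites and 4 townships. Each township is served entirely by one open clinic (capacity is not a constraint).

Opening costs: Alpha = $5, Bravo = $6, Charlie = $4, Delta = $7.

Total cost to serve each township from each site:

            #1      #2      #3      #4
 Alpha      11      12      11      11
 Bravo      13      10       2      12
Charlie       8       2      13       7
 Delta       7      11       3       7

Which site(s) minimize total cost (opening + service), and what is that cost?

Open Bravo and Charlie; minimum total cost 29.

For any fixed open set, each township goes to its cheapest open site; total = fixed + service.
{Bravo, Charlie}: #1→Charlie 8, #2→Charlie 2, #3→Bravo 2, #4→Charlie 7. Service 19; fixed 10; total 29.
{Charlie, Delta}: #1→Delta 7, #2→Charlie 2, #3→Delta 3, #4→Charlie 7. Service 19; fixed 11; total 30.
{Alpha, Bravo, Charlie}: service 19 + fixed 15 = 34
{Alpha, Bravo, Charlie, Delta}: service 18 + fixed 22 = 40
No other subset beats 29.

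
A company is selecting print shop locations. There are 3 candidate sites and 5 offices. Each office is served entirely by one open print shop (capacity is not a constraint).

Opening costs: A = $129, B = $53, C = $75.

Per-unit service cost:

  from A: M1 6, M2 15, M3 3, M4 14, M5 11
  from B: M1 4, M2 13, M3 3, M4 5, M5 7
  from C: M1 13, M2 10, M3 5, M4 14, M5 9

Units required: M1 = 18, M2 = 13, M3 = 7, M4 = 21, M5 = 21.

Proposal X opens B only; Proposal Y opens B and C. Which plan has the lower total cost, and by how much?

Proposal X is cheaper by 36.

Proposal X: {B}: M1→B 4·18=72, M2→B 13·13=169, M3→B 3·7=21, M4→B 5·21=105, M5→B 7·21=147. Service 514; fixed 53; total 567.
Proposal Y: {B, C}: M1→B 4·18=72, M2→C 10·13=130, M3→B 3·7=21, M4→B 5·21=105, M5→B 7·21=147. Service 475; fixed 128; total 603.
Difference: |567 − 603| = 36.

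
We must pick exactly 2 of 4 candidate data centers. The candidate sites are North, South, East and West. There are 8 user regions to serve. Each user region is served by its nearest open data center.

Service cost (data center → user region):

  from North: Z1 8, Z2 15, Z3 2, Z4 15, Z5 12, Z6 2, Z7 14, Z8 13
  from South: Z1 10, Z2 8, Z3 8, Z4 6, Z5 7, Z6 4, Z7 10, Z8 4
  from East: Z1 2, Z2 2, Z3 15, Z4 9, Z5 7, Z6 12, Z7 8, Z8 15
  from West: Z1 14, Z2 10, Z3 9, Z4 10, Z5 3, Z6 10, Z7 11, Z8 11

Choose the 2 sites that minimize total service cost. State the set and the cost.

With exactly 2 open, each user region uses its cheapest among the chosen.
{South, East}: Z1→East 2, Z2→East 2, Z3→South 8, Z4→South 6, Z5→South 7, Z6→South 4, Z7→East 8, Z8→South 4. Service cost 41.
{North, East}: service cost 45
{North, South}: service cost 47
Among all 6 size-2 choices, {South, East} is lowest.

Choose South and East; total service cost 41.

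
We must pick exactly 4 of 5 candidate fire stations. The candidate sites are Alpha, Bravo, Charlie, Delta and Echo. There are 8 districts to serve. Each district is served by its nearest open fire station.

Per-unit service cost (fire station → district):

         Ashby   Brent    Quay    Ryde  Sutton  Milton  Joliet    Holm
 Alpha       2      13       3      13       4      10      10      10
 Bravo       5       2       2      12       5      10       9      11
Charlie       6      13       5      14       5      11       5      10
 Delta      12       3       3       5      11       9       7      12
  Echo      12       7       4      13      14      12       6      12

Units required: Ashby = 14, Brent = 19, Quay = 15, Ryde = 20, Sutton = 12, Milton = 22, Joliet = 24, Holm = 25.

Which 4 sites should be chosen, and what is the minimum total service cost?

Choose Alpha, Bravo, Charlie and Delta; total service cost 812.

With exactly 4 open, each district uses its cheapest among the chosen.
{Alpha, Bravo, Charlie, Delta}: Ashby→Alpha 2·14=28, Brent→Bravo 2·19=38, Quay→Bravo 2·15=30, Ryde→Delta 5·20=100, Sutton→Alpha 4·12=48, Milton→Delta 9·22=198, Joliet→Charlie 5·24=120, Holm→Alpha 10·25=250. Service cost 812.
{Alpha, Bravo, Delta, Echo}: service cost 836
{Alpha, Charlie, Delta, Echo}: service cost 846
Among all 5 size-4 choices, {Alpha, Bravo, Charlie, Delta} is lowest.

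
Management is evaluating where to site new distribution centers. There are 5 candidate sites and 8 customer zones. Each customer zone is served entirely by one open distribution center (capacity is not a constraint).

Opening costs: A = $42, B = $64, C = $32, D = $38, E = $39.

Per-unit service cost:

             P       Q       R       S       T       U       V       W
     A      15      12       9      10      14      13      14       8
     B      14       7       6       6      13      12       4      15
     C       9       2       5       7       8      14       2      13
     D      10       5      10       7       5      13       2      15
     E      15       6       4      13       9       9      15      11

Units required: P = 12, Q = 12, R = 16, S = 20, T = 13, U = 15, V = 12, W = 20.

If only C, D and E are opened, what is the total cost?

Each customer zone is assigned to its cheapest site among the open ones.
{C, D, E}: P→C 9·12=108, Q→C 2·12=24, R→E 4·16=64, S→C 7·20=140, T→D 5·13=65, U→E 9·15=135, V→C 2·12=24, W→E 11·20=220. Service 780; fixed 109; total 889.

Total cost: 889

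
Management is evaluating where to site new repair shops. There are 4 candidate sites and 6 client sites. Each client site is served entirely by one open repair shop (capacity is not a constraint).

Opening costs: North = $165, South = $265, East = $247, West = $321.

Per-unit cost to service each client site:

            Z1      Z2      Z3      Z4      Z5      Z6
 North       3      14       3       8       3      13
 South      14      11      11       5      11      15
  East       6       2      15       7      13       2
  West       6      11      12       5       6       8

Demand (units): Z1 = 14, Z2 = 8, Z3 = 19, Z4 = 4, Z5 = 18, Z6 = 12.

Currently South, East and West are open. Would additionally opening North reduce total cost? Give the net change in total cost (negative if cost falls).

Yes — net change −83 (cost falls by 83).

Current service cost with {South, East, West}: 461.
Adding North: each client site re-picks its cheapest; new service cost 213, saving 248.
Extra fixed cost: 165. Net change = 165 − 248 = -83.
(Totals: 1294 → 1211.)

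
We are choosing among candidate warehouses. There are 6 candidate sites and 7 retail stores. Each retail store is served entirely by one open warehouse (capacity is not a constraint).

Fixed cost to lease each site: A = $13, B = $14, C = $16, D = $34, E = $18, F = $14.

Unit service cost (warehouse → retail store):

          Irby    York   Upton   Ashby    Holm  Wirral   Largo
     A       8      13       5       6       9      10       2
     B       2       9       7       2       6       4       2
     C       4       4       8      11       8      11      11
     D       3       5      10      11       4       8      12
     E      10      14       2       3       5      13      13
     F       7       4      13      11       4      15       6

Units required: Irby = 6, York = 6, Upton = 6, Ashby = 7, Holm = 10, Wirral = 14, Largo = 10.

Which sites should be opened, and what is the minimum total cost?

Open B, E and F; minimum total cost 224.

For any fixed open set, each retail store goes to its cheapest open site; total = fixed + service.
{B, E, F}: Irby→B 2·6=12, York→F 4·6=24, Upton→E 2·6=12, Ashby→B 2·7=14, Holm→F 4·10=40, Wirral→B 4·14=56, Largo→B 2·10=20. Service 178; fixed 46; total 224.
{B, C, E}: Irby→B 2·6=12, York→C 4·6=24, Upton→E 2·6=12, Ashby→B 2·7=14, Holm→E 5·10=50, Wirral→B 4·14=56, Largo→B 2·10=20. Service 188; fixed 48; total 236.
{B, F}: Irby→B 2·6=12, York→F 4·6=24, Upton→B 7·6=42, Ashby→B 2·7=14, Holm→F 4·10=40, Wirral→B 4·14=56, Largo→B 2·10=20. Service 208; fixed 28; total 236.
{A, B, C, D, E, F}: service 178 + fixed 109 = 287
No other subset beats 224.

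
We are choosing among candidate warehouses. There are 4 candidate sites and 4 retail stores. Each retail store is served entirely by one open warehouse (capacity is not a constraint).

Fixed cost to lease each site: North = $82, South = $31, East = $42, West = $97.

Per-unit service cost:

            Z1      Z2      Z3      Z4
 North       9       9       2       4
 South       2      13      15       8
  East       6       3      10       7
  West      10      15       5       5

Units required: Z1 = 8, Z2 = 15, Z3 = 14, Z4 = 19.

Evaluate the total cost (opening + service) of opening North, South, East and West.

Each retail store is assigned to its cheapest site among the open ones.
{North, South, East, West}: Z1→South 2·8=16, Z2→East 3·15=45, Z3→North 2·14=28, Z4→North 4·19=76. Service 165; fixed 252; total 417.

Total cost: 417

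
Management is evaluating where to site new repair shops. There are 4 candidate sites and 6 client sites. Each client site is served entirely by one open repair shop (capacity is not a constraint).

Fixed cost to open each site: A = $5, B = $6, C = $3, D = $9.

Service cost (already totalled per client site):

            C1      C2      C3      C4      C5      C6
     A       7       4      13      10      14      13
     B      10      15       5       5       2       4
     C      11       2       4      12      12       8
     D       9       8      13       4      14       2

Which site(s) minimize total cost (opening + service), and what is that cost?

Open B and C; minimum total cost 36.

For any fixed open set, each client site goes to its cheapest open site; total = fixed + service.
{B, C}: C1→B 10, C2→C 2, C3→C 4, C4→B 5, C5→B 2, C6→B 4. Service 27; fixed 9; total 36.
{A, B}: service 27 + fixed 11 = 38
{A, B, C}: C1→A 7, C2→C 2, C3→C 4, C4→B 5, C5→B 2, C6→B 4. Service 24; fixed 14; total 38.
{A, B, C, D}: C1→A 7, C2→C 2, C3→C 4, C4→D 4, C5→B 2, C6→D 2. Service 21; fixed 23; total 44.
No other subset beats 36.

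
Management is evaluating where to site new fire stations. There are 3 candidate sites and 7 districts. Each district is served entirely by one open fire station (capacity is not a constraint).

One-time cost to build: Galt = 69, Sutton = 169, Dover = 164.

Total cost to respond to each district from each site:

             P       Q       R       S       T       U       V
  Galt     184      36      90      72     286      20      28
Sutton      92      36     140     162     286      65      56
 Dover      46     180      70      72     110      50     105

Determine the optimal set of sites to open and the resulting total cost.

Open Galt and Dover; minimum total cost 615.

For any fixed open set, each district goes to its cheapest open site; total = fixed + service.
{Galt, Dover}: P→Dover 46, Q→Galt 36, R→Dover 70, S→Galt 72, T→Dover 110, U→Galt 20, V→Galt 28. Service 382; fixed 233; total 615.
{Sutton, Dover}: service 440 + fixed 333 = 773
{Galt, Sutton, Dover}: P→Dover 46, Q→Galt 36, R→Dover 70, S→Galt 72, T→Dover 110, U→Galt 20, V→Galt 28. Service 382; fixed 402; total 784.
{Galt}: P→Galt 184, Q→Galt 36, R→Galt 90, S→Galt 72, T→Galt 286, U→Galt 20, V→Galt 28. Service 716; fixed 69; total 785.
No other subset beats 615.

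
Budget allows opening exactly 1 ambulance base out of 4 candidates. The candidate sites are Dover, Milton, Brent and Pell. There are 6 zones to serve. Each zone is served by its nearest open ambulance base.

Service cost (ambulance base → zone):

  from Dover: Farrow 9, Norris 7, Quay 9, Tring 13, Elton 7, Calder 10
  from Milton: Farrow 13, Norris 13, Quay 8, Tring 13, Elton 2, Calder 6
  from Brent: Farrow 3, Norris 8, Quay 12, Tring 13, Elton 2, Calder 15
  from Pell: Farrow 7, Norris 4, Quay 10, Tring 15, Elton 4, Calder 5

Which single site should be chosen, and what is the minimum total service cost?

With exactly 1 open, each zone uses its cheapest among the chosen.
{Pell}: Farrow→Pell 7, Norris→Pell 4, Quay→Pell 10, Tring→Pell 15, Elton→Pell 4, Calder→Pell 5. Service cost 45.
{Brent}: service cost 53
{Dover}: service cost 55
Among all 4 size-1 choices, {Pell} is lowest.

Choose Pell only; total service cost 45.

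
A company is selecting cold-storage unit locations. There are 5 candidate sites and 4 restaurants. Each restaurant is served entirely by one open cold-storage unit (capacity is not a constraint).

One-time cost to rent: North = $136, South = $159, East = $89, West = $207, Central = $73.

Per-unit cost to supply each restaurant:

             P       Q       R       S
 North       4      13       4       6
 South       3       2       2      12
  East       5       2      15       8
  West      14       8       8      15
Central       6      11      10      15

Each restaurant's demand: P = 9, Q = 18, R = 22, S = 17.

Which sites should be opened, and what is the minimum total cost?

For any fixed open set, each restaurant goes to its cheapest open site; total = fixed + service.
{South}: P→South 3·9=27, Q→South 2·18=36, R→South 2·22=44, S→South 12·17=204. Service 311; fixed 159; total 470.
{North, East}: P→North 4·9=36, Q→East 2·18=36, R→North 4·22=88, S→North 6·17=102. Service 262; fixed 225; total 487.
{South, East}: service 243 + fixed 248 = 491
{North, South, East, West, Central}: P→South 3·9=27, Q→South 2·18=36, R→South 2·22=44, S→North 6·17=102. Service 209; fixed 664; total 873.
No other subset beats 470.

Open South only; minimum total cost 470.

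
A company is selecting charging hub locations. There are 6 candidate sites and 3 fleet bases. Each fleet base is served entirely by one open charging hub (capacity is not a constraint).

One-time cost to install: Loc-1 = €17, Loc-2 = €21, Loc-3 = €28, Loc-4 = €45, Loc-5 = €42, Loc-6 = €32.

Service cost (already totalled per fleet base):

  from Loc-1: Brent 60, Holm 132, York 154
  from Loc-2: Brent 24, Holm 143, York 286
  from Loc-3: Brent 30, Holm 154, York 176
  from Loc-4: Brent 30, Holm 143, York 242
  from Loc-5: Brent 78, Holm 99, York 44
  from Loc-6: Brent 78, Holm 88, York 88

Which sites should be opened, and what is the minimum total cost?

For any fixed open set, each fleet base goes to its cheapest open site; total = fixed + service.
{Loc-2, Loc-5}: Brent→Loc-2 24, Holm→Loc-5 99, York→Loc-5 44. Service 167; fixed 63; total 230.
{Loc-3, Loc-5}: service 173 + fixed 70 = 243
{Loc-1, Loc-2, Loc-5}: service 167 + fixed 80 = 247
{Loc-1, Loc-2, Loc-3, Loc-4, Loc-5, Loc-6}: Brent→Loc-2 24, Holm→Loc-6 88, York→Loc-5 44. Service 156; fixed 185; total 341.
No other subset beats 230.

Open Loc-2 and Loc-5; minimum total cost 230.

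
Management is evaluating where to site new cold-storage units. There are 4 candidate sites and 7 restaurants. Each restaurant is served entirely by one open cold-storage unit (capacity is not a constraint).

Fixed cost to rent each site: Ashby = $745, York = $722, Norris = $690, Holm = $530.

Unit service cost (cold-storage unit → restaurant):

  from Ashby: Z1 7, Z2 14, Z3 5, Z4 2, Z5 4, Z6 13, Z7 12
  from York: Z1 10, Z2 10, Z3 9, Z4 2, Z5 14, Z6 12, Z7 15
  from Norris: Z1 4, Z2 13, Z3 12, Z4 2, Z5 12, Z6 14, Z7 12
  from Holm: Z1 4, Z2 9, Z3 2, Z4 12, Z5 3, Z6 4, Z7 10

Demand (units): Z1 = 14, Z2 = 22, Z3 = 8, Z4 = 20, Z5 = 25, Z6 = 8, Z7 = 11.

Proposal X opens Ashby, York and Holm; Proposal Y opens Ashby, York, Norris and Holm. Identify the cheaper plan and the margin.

Proposal X is cheaper by 690.

Proposal X: {Ashby, York, Holm}: Z1→Holm 4·14=56, Z2→Holm 9·22=198, Z3→Holm 2·8=16, Z4→Ashby 2·20=40, Z5→Holm 3·25=75, Z6→Holm 4·8=32, Z7→Holm 10·11=110. Service 527; fixed 1997; total 2524.
Proposal Y: {Ashby, York, Norris, Holm}: Z1→Norris 4·14=56, Z2→Holm 9·22=198, Z3→Holm 2·8=16, Z4→Ashby 2·20=40, Z5→Holm 3·25=75, Z6→Holm 4·8=32, Z7→Holm 10·11=110. Service 527; fixed 2687; total 3214.
Difference: |2524 − 3214| = 690.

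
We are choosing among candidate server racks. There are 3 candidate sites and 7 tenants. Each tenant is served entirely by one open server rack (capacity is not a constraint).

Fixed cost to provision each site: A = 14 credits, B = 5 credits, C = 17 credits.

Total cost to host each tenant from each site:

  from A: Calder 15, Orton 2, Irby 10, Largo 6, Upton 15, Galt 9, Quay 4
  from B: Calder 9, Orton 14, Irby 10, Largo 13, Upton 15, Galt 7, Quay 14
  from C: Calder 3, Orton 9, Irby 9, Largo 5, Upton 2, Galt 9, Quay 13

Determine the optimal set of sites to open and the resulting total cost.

Open A and C; minimum total cost 65.

For any fixed open set, each tenant goes to its cheapest open site; total = fixed + service.
{A, C}: Calder→C 3, Orton→A 2, Irby→C 9, Largo→C 5, Upton→C 2, Galt→A 9, Quay→A 4. Service 34; fixed 31; total 65.
{C}: Calder→C 3, Orton→C 9, Irby→C 9, Largo→C 5, Upton→C 2, Galt→C 9, Quay→C 13. Service 50; fixed 17; total 67.
{A, B, C}: Calder→C 3, Orton→A 2, Irby→C 9, Largo→C 5, Upton→C 2, Galt→B 7, Quay→A 4. Service 32; fixed 36; total 68.
{B}: service 82 + fixed 5 = 87
No other subset beats 65.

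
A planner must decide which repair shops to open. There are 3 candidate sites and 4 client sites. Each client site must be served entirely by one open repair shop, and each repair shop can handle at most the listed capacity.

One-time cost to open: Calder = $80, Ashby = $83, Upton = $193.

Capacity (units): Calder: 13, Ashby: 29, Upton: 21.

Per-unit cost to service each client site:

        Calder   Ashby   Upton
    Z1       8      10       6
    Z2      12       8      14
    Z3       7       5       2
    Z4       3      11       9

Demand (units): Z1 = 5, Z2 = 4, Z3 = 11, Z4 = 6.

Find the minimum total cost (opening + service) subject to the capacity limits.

Minimum total cost: 286

Open {Ashby}: Z1→Ashby 10·5=50, Z2→Ashby 8·4=32, Z3→Ashby 5·11=55, Z4→Ashby 11·6=66.
Loads: Ashby carries 26/29. Service 203; fixed 83; total 286.
Next best feasible plan costs 308.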